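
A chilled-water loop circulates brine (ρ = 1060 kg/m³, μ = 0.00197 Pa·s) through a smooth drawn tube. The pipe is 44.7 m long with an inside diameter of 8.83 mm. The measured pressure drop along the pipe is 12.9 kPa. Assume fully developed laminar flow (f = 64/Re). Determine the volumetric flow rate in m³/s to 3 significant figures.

For laminar flow, f = 64/Re with Re = ρVD/μ, so Darcy-Weisbach reduces to ΔP = 32μLV/D². Solving for V: V = ΔP·D²/(32μL) = 1.29e+04·(0.00883)²/(32·0.00197·44.7) = 0.3569 m/s.
Check: Re = ρVD/μ = 1060·0.3569·0.00883/0.00197 = 1696 < 2300, so the laminar assumption holds.
Q = V·A = 0.3569·(π/4·0.00883²) = 2.186e-05 m³/s = 2.19×10^-5 m³/s.

Q ≈ 2.19×10^-5 m³/s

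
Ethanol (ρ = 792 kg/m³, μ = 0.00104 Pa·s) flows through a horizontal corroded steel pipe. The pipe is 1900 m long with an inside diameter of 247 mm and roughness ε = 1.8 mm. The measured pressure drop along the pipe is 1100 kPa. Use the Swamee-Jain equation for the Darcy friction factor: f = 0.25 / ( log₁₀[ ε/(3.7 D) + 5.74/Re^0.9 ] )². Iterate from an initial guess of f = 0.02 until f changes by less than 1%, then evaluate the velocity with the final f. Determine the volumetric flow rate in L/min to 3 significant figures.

Q ≈ 9320 L/min

Rearranging Darcy-Weisbach: V = √(2·ΔP·D/(f·L·ρ)). With ε/D = 0.0018/0.247 = 0.00729, iterate starting from f = 0.02:
  f = 0.02 → V = √(2·1.1e+06·0.247/(0.02·1900·792)) = 4.249 m/s; Re = ρVD/μ = 7.993e+05; f → 0.03431
  f = 0.03431 → V = 3.244 m/s; Re = 6.103e+05; f → 0.03435
Converged (Δf/f < 1%). With the final f = 0.03435: V = √(2·1.1e+06·0.247/(0.03435·1900·792)) = 3.242 m/s.
Q = V·A = 3.242·(π/4·0.247²) = 0.1554 m³/s = 9320 L/min.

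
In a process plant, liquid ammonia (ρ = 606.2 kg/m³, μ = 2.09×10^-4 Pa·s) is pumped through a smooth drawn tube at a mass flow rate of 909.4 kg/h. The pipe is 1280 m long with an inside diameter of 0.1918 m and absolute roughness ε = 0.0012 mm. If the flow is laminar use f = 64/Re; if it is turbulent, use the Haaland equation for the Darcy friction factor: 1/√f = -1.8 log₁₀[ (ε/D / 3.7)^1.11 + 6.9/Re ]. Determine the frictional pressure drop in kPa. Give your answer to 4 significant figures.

ṁ = 909.4 kg/h = 909.4/3600 = 0.2526 kg/s.
A = πD²/4 = π(0.1918)²/4 = 0.02889 m²; mean velocity V = ṁ/(ρA) = 0.2526/(606.2 · 0.02889) = 0.01442 m/s.
Reynolds number Re = ρVD/μ = 606.2 · 0.01442 · 0.1918 / 0.000209 = 8024.
Re > 4000 → turbulent. Relative roughness ε/D = 1.2e-06/0.1918 = 6.26e-06. Haaland: 1/√f = -1.8 log₁₀[(6.26e-06/3.7)^1.11 + 6.9/8024] = -1.8 log₁₀[3.92e-07 + 0.00086] = 5.518, so f = 0.03285.
Darcy-Weisbach: ΔP = f(L/D)(ρV²/2) = 0.03285·(1280/0.1918)·(606.2·0.01442²/2) = 0.03285·6674·0.06305 = 13.82 Pa.
ΔP = 13.82 Pa = 0.01382 kPa.

ΔP ≈ 0.01382 kPa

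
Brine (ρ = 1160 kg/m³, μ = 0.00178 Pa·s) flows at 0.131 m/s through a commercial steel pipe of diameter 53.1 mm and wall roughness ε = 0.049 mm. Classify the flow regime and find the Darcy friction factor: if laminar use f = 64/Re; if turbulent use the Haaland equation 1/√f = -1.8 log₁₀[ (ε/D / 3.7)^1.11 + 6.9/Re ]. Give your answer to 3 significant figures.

Re = ρVD/μ = 1160·0.131·0.0531/0.00178 = 4533.
Re > 4000 → turbulent. ε/D = 4.9e-05/0.0531 = 0.000923; Haaland: 1/√f = -1.8 log₁₀[0.0001 + 0.00152] = 5.022, so f = 0.03965.

f ≈ 0.0397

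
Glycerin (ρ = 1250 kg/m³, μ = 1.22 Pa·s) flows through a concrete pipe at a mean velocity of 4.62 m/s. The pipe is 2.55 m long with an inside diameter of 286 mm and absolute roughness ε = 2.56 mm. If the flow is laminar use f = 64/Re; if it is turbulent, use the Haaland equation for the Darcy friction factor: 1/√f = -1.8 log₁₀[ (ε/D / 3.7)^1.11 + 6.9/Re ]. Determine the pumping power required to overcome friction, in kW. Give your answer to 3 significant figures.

P ≈ 1.67 kW

Reynolds number Re = ρVD/μ = 1250 · 4.62 · 0.286 / 1.22 = 1354.
Re < 2300 → laminar flow, so f = 64/Re = 64/1354 = 0.04727 (the turbulent correlation is not needed).
Darcy-Weisbach: ΔP = f(L/D)(ρV²/2) = 0.04727·(2.55/0.286)·(1250·4.62²/2) = 0.04727·8.916·1.334e+04 = 5623 Pa.
Q = V·A = 4.62·0.06424 = 0.2968 m³/s.
Pumping power P = QΔP = 0.2968·5623 = 1669 W = 1.67 kW.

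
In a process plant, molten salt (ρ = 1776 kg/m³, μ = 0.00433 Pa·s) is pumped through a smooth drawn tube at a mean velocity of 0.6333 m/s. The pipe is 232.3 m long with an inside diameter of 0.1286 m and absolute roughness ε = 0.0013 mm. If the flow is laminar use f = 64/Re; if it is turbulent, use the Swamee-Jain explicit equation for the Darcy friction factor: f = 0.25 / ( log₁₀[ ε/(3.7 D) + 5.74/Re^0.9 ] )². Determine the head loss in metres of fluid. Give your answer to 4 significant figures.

Reynolds number Re = ρVD/μ = 1776 · 0.6333 · 0.1286 / 0.00433 = 3.34e+04.
Re > 4000 → turbulent. Relative roughness ε/D = 1.3e-06/0.1286 = 1.01e-05. Swamee-Jain: f = 0.25/(log₁₀[1.01e-05/3.7 + 5.74/3.34e+04^0.9])² = 0.25/(log₁₀[2.73e-06 + 0.000487])² = 0.25/(-3.31)² = 0.02282.
Darcy-Weisbach: ΔP = f(L/D)(ρV²/2) = 0.02282·(232.3/0.1286)·(1776·0.6333²/2) = 0.02282·1806·356.1 = 1.468e+04 Pa.
Head loss h_f = ΔP/(ρg) = 1.468e+04/(1776·9.81) = 0.8425 m.

h_f ≈ 0.8425 m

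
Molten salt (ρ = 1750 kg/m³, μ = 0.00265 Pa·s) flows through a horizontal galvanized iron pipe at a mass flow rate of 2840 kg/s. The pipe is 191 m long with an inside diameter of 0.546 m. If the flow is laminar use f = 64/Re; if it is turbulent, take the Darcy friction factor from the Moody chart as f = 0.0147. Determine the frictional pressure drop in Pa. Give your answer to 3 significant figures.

A = πD²/4 = π(0.546)²/4 = 0.2341 m²; mean velocity V = ṁ/(ρA) = 2840/(1750 · 0.2341) = 6.931 m/s.
Reynolds number Re = ρVD/μ = 1750 · 6.931 · 0.546 / 0.00265 = 2.499e+06.
Re > 4000 → turbulent; use the Moody-chart value f = 0.0147.
Darcy-Weisbach: ΔP = f(L/D)(ρV²/2) = 0.0147·(191/0.546)·(1750·6.931²/2) = 0.0147·349.8·4.204e+04 = 2.162e+05 Pa.

ΔP ≈ 216000 Pa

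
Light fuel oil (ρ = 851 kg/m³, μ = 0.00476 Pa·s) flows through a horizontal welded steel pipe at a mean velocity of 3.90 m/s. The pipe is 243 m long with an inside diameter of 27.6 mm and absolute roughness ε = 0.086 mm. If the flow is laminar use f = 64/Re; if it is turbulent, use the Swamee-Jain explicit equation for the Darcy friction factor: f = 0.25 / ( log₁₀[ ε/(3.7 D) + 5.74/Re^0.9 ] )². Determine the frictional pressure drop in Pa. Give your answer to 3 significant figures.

Reynolds number Re = ρVD/μ = 851 · 3.9 · 0.0276 / 0.00476 = 1.924e+04.
Re > 4000 → turbulent. Relative roughness ε/D = 8.6e-05/0.0276 = 0.00312. Swamee-Jain: f = 0.25/(log₁₀[0.00312/3.7 + 5.74/1.924e+04^0.9])² = 0.25/(log₁₀[0.000842 + 0.0008])² = 0.25/(-2.785)² = 0.03224.
Darcy-Weisbach: ΔP = f(L/D)(ρV²/2) = 0.03224·(243/0.0276)·(851·3.9²/2) = 0.03224·8804·6472 = 1.837e+06 Pa.

ΔP ≈ 1.84×10^6 Pa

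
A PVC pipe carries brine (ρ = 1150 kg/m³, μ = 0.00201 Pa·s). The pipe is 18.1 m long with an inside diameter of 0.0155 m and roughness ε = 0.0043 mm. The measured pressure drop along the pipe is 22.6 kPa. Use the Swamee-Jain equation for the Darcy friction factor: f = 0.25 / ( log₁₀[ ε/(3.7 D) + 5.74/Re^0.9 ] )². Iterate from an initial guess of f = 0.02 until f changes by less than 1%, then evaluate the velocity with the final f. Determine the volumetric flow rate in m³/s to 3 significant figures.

Q ≈ 1.93×10^-4 m³/s

Rearranging Darcy-Weisbach: V = √(2·ΔP·D/(f·L·ρ)). With ε/D = 4.3e-06/0.0155 = 0.000277, iterate starting from f = 0.02:
  f = 0.02 → V = √(2·2.26e+04·0.0155/(0.02·18.1·1150)) = 1.297 m/s; Re = ρVD/μ = 1.15e+04; f → 0.03033
  f = 0.03033 → V = 1.053 m/s; Re = 9342; f → 0.03203
  f = 0.03203 → V = 1.025 m/s; Re = 9091; f → 0.03227
Converged (Δf/f < 1%). With the final f = 0.03227: V = √(2·2.26e+04·0.0155/(0.03227·18.1·1150)) = 1.021 m/s.
Q = V·A = 1.021·(π/4·0.0155²) = 0.0001927 m³/s = 1.93×10^-4 m³/s.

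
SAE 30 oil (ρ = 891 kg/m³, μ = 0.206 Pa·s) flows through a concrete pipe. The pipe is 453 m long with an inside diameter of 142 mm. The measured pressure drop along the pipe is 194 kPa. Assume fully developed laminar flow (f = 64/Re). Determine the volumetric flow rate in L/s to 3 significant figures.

For laminar flow, f = 64/Re with Re = ρVD/μ, so Darcy-Weisbach reduces to ΔP = 32μLV/D². Solving for V: V = ΔP·D²/(32μL) = 1.94e+05·(0.142)²/(32·0.206·453) = 1.31 m/s.
Check: Re = ρVD/μ = 891·1.31·0.142/0.206 = 804.6 < 2300, so the laminar assumption holds.
Q = V·A = 1.31·(π/4·0.142²) = 0.02075 m³/s = 20.7 L/s.

Q ≈ 20.7 L/s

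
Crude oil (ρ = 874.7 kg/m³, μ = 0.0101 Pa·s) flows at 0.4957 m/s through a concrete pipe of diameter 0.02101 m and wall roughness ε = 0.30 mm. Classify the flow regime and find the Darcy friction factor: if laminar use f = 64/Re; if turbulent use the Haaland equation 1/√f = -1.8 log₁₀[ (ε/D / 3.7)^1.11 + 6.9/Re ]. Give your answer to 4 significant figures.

f ≈ 0.07096

Re = ρVD/μ = 874.7·0.4957·0.02101/0.0101 = 902.
Re < 2300 → laminar, so f = 64/Re = 0.07096 (roughness is irrelevant in laminar flow).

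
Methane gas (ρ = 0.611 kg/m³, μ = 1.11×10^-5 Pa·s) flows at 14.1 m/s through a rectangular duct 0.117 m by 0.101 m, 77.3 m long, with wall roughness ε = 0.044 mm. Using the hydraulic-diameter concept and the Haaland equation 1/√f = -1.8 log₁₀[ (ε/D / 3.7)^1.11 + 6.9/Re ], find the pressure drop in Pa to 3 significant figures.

ΔP ≈ 873 Pa

Hydraulic diameter D_h = 4A/P = 4·(0.117·0.101)/(2·(0.117+0.101)) = 0.04727/0.436 = 0.1084 m.
Re = ρVD_h/μ = 0.611·14.1·0.1084/1.11e-05 = 8.414e+04.
ε/D_h = 4.4e-05/0.1084 = 0.000406; Haaland gives 1/√f = -1.8 log₁₀[4.02e-05+8.2e-05] = 7.043, so f = 0.02016.
ΔP = f(L/D_h)(ρV²/2) = 0.02016·77.3/0.1084·60.74 = 873 Pa.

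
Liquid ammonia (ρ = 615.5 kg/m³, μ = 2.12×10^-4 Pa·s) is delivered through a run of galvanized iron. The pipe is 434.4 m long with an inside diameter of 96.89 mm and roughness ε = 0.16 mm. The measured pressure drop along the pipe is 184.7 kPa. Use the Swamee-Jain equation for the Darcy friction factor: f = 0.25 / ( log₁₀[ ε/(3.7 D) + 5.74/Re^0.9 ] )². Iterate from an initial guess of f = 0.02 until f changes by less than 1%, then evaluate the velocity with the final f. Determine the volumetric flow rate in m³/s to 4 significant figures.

Rearranging Darcy-Weisbach: V = √(2·ΔP·D/(f·L·ρ)). With ε/D = 0.00016/0.09689 = 0.00165, iterate starting from f = 0.02:
  f = 0.02 → V = √(2·1.847e+05·0.09689/(0.02·434.4·615.5)) = 2.587 m/s; Re = ρVD/μ = 7.278e+05; f → 0.02266
  f = 0.02266 → V = 2.431 m/s; Re = 6.837e+05; f → 0.02268
Converged (Δf/f < 1%). With the final f = 0.02268: V = √(2·1.847e+05·0.09689/(0.02268·434.4·615.5)) = 2.429 m/s.
Q = V·A = 2.429·(π/4·0.09689²) = 0.01791 m³/s = 0.01791 m³/s.

Q ≈ 0.01791 m³/s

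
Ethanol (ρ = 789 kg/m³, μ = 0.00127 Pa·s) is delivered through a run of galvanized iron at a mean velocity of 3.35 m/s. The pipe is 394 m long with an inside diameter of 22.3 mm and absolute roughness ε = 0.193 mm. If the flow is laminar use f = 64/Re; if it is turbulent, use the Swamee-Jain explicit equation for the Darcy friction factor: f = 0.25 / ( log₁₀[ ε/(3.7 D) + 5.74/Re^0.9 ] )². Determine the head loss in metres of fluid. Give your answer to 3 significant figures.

Reynolds number Re = ρVD/μ = 789 · 3.35 · 0.0223 / 0.00127 = 4.641e+04.
Re > 4000 → turbulent. Relative roughness ε/D = 0.000193/0.0223 = 0.00865. Swamee-Jain: f = 0.25/(log₁₀[0.00865/3.7 + 5.74/4.641e+04^0.9])² = 0.25/(log₁₀[0.00234 + 0.000362])² = 0.25/(-2.568)² = 0.0379.
Darcy-Weisbach: ΔP = f(L/D)(ρV²/2) = 0.0379·(394/0.0223)·(789·3.35²/2) = 0.0379·1.767e+04·4427 = 2.964e+06 Pa.
Head loss h_f = ΔP/(ρg) = 2.964e+06/(789·9.81) = 383 m.

h_f ≈ 383 m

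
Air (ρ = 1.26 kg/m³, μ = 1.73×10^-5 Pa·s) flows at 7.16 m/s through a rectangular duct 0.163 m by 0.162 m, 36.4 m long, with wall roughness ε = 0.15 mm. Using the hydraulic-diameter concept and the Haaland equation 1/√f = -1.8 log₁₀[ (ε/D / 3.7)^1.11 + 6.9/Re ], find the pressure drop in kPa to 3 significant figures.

Hydraulic diameter D_h = 4A/P = 4·(0.163·0.162)/(2·(0.163+0.162)) = 0.1056/0.65 = 0.1625 m.
Re = ρVD_h/μ = 1.26·7.16·0.1625/1.73e-05 = 8.474e+04.
ε/D_h = 0.00015/0.1625 = 0.000923; Haaland gives 1/√f = -1.8 log₁₀[0.0001+8.14e-05] = 6.734, so f = 0.02205.
ΔP = f(L/D_h)(ρV²/2) = 0.02205·36.4/0.1625·32.3 = 159.6 Pa.
ΔP = 0.160 kPa.

ΔP ≈ 0.160 kPa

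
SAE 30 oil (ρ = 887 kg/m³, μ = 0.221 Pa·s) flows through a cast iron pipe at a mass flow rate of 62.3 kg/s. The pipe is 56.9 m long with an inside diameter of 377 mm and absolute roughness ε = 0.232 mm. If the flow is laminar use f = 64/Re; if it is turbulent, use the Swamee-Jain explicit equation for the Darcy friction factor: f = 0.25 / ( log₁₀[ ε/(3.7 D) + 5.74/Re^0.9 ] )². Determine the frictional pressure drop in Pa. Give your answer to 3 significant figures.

ΔP ≈ 1780 Pa

A = πD²/4 = π(0.377)²/4 = 0.1116 m²; mean velocity V = ṁ/(ρA) = 62.3/(887 · 0.1116) = 0.6292 m/s.
Reynolds number Re = ρVD/μ = 887 · 0.6292 · 0.377 / 0.221 = 952.1.
Re < 2300 → laminar flow, so f = 64/Re = 64/952.1 = 0.06722 (the turbulent correlation is not needed).
Darcy-Weisbach: ΔP = f(L/D)(ρV²/2) = 0.06722·(56.9/0.377)·(887·0.6292²/2) = 0.06722·150.9·175.6 = 1781 Pa.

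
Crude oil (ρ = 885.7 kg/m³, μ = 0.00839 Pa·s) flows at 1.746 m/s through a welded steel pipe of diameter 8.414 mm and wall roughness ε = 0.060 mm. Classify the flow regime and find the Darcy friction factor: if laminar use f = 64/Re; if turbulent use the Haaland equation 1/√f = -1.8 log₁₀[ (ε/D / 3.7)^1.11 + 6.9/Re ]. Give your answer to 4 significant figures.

Re = ρVD/μ = 885.7·1.746·0.008414/0.00839 = 1551.
Re < 2300 → laminar, so f = 64/Re = 0.04127 (roughness is irrelevant in laminar flow).

f ≈ 0.04127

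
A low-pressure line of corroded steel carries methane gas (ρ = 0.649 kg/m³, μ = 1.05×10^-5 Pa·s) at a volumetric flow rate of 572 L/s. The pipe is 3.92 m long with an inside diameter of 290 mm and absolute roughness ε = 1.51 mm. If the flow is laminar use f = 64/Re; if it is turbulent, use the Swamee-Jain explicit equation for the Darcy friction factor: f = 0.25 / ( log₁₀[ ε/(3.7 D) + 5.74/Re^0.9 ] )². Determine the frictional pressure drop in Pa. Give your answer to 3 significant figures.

ΔP ≈ 10.4 Pa

Q = 572 L/s = 572/1000 = 0.572 m³/s.
Cross-sectional area A = πD²/4 = π(0.29)²/4 = 0.06605 m²; mean velocity V = Q/A = 0.572/0.06605 = 8.66 m/s.
Reynolds number Re = ρVD/μ = 0.649 · 8.66 · 0.29 / 1.05e-05 = 1.552e+05.
Re > 4000 → turbulent. Relative roughness ε/D = 0.00151/0.29 = 0.00521. Swamee-Jain: f = 0.25/(log₁₀[0.00521/3.7 + 5.74/1.552e+05^0.9])² = 0.25/(log₁₀[0.00141 + 0.000122])² = 0.25/(-2.815)² = 0.03154.
Darcy-Weisbach: ΔP = f(L/D)(ρV²/2) = 0.03154·(3.92/0.29)·(0.649·8.66²/2) = 0.03154·13.52·24.34 = 10.37 Pa.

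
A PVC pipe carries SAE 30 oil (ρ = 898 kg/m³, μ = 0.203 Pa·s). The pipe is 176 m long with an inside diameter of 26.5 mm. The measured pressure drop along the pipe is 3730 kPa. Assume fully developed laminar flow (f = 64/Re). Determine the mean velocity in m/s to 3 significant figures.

V ≈ 2.29 m/s

For laminar flow, f = 64/Re with Re = ρVD/μ, so Darcy-Weisbach reduces to ΔP = 32μLV/D². Solving for V: V = ΔP·D²/(32μL) = 3.73e+06·(0.0265)²/(32·0.203·176) = 2.291 m/s.
Check: Re = ρVD/μ = 898·2.291·0.0265/0.203 = 268.6 < 2300, so the laminar assumption holds.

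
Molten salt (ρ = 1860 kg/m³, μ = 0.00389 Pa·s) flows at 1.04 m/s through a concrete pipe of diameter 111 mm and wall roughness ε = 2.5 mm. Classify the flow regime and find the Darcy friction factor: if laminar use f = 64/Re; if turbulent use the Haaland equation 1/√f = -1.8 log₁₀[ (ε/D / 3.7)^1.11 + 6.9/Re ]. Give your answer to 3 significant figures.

f ≈ 0.0517

Re = ρVD/μ = 1860·1.04·0.111/0.00389 = 5.52e+04.
Re > 4000 → turbulent. ε/D = 0.0025/0.111 = 0.0225; Haaland: 1/√f = -1.8 log₁₀[0.00347 + 0.000125] = 4.399, so f = 0.05167.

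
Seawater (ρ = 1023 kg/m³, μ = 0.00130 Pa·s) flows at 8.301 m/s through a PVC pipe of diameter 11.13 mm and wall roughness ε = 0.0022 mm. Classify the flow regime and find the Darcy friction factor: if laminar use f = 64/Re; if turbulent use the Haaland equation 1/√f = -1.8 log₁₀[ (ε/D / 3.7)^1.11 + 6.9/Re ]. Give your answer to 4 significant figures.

Re = ρVD/μ = 1023·8.301·0.01113/0.0013 = 7.27e+04.
Re > 4000 → turbulent. ε/D = 2.2e-06/0.01113 = 0.000198; Haaland: 1/√f = -1.8 log₁₀[1.81e-05 + 9.49e-05] = 7.104, so f = 0.01981.

f ≈ 0.01981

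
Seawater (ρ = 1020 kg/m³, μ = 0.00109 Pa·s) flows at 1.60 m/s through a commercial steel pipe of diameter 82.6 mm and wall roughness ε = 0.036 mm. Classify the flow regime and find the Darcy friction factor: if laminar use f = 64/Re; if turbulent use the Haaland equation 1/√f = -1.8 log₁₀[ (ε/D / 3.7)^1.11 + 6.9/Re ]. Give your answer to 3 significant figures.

Re = ρVD/μ = 1020·1.6·0.0826/0.00109 = 1.237e+05.
Re > 4000 → turbulent. ε/D = 3.6e-05/0.0826 = 0.000436; Haaland: 1/√f = -1.8 log₁₀[4.35e-05 + 5.58e-05] = 7.205, so f = 0.01926.

f ≈ 0.0193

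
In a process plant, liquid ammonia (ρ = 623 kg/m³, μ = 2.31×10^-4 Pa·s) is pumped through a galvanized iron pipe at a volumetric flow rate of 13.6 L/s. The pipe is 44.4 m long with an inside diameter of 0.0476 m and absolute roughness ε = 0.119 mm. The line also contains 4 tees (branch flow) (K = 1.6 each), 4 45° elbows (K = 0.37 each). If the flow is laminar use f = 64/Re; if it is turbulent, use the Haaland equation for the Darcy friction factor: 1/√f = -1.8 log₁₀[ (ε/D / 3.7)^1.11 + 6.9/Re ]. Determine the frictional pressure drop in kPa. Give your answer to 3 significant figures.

ΔP ≈ 569 kPa

Q = 13.6 L/s = 13.6/1000 = 0.0136 m³/s.
Cross-sectional area A = πD²/4 = π(0.0476)²/4 = 0.00178 m²; mean velocity V = Q/A = 0.0136/0.00178 = 7.642 m/s.
Reynolds number Re = ρVD/μ = 623 · 7.642 · 0.0476 / 0.000231 = 9.811e+05.
Re > 4000 → turbulent. Relative roughness ε/D = 0.000119/0.0476 = 0.0025. Haaland: 1/√f = -1.8 log₁₀[(0.0025/3.7)^1.11 + 6.9/9.811e+05] = -1.8 log₁₀[0.000303 + 7.03e-06] = 6.316, so f = 0.02507.
Total minor-loss coefficient ΣK = 4·1.6 + 4·0.37 = 7.88.
ΔP = [f·L/D + ΣK]·(ρV²/2) = [0.02507·44.4/0.0476 + 7.88]·(623·7.642²/2) = [23.38 + 7.88]·1.819e+04 = 5.688e+05 Pa.
ΔP = 5.688e+05 Pa = 569 kPa.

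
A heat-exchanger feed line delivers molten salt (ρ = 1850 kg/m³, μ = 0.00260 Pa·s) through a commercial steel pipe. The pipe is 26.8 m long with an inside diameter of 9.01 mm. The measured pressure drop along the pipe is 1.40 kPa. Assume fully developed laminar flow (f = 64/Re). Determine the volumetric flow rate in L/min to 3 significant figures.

Q ≈ 0.195 L/min

For laminar flow, f = 64/Re with Re = ρVD/μ, so Darcy-Weisbach reduces to ΔP = 32μLV/D². Solving for V: V = ΔP·D²/(32μL) = 1400·(0.00901)²/(32·0.0026·26.8) = 0.05097 m/s.
Check: Re = ρVD/μ = 1850·0.05097·0.00901/0.0026 = 326.8 < 2300, so the laminar assumption holds.
Q = V·A = 0.05097·(π/4·0.00901²) = 3.25e-06 m³/s = 0.195 L/min.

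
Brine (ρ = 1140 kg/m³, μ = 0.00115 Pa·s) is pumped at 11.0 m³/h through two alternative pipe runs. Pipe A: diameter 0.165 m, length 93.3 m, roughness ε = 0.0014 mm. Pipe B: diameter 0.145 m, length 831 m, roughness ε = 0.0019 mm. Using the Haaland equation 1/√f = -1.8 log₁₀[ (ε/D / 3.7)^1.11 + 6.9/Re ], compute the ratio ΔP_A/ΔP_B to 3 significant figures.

ΔP_A/ΔP_B ≈ 0.0607

Pipe A: V = Q/A = 0.003056/0.02138 = 0.1429 m/s; Re = 2.337e+04; ε/D = 8.48e-06; Haaland → f = 0.02478; ΔP_A = f(L/D)(ρV²/2) = 163.1 Pa.
Pipe B: V = Q/A = 0.003056/0.01651 = 0.185 m/s; Re = 2.66e+04; ε/D = 1.31e-05; Haaland → f = 0.02402; ΔP_B = f(L/D)(ρV²/2) = 2687 Pa.
ΔP_A/ΔP_B = 163.1/2687 = 0.0607.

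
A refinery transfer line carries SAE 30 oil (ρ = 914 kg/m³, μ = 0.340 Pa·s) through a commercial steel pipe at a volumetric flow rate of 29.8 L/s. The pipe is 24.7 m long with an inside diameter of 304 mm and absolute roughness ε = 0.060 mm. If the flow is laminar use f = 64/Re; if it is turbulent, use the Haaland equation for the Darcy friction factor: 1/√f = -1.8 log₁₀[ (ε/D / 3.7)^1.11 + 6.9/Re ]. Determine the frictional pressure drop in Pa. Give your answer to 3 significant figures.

ΔP ≈ 1190 Pa

Q = 29.8 L/s = 29.8/1000 = 0.0298 m³/s.
Cross-sectional area A = πD²/4 = π(0.304)²/4 = 0.07258 m²; mean velocity V = Q/A = 0.0298/0.07258 = 0.4106 m/s.
Reynolds number Re = ρVD/μ = 914 · 0.4106 · 0.304 / 0.34 = 335.5.
Re < 2300 → laminar flow, so f = 64/Re = 64/335.5 = 0.1907 (the turbulent correlation is not needed).
Darcy-Weisbach: ΔP = f(L/D)(ρV²/2) = 0.1907·(24.7/0.304)·(914·0.4106²/2) = 0.1907·81.25·77.03 = 1194 Pa.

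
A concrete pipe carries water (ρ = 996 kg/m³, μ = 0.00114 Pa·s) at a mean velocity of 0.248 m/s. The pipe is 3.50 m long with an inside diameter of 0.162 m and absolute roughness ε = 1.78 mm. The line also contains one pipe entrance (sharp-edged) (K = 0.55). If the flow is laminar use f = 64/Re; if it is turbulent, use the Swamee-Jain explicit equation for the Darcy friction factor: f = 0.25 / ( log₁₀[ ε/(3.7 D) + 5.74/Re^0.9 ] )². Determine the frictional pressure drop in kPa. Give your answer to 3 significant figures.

ΔP ≈ 0.0441 kPa

Reynolds number Re = ρVD/μ = 996 · 0.248 · 0.162 / 0.00114 = 3.51e+04.
Re > 4000 → turbulent. Relative roughness ε/D = 0.00178/0.162 = 0.011. Swamee-Jain: f = 0.25/(log₁₀[0.011/3.7 + 5.74/3.51e+04^0.9])² = 0.25/(log₁₀[0.00297 + 0.000466])² = 0.25/(-2.464)² = 0.04118.
Total minor-loss coefficient ΣK = 1·0.55 = 0.55.
ΔP = [f·L/D + ΣK]·(ρV²/2) = [0.04118·3.5/0.162 + 0.55]·(996·0.248²/2) = [0.8896 + 0.55]·30.63 = 44.09 Pa.
ΔP = 44.09 Pa = 0.0441 kPa.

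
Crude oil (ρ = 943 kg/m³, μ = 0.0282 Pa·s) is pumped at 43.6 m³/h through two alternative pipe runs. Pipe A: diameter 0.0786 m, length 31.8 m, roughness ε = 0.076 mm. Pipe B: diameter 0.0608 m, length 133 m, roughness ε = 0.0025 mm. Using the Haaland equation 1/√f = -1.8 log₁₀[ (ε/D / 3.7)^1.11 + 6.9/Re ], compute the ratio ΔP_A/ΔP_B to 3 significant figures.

ΔP_A/ΔP_B ≈ 0.0732

Pipe A: V = Q/A = 0.01211/0.004852 = 2.496 m/s; Re = 6560; ε/D = 0.000967; Haaland → f = 0.03579; ΔP_A = f(L/D)(ρV²/2) = 4.254e+04 Pa.
Pipe B: V = Q/A = 0.01211/0.002903 = 4.171 m/s; Re = 8481; ε/D = 4.11e-05; Haaland → f = 0.03237; ΔP_B = f(L/D)(ρV²/2) = 5.809e+05 Pa.
ΔP_A/ΔP_B = 4.254e+04/5.809e+05 = 0.0732.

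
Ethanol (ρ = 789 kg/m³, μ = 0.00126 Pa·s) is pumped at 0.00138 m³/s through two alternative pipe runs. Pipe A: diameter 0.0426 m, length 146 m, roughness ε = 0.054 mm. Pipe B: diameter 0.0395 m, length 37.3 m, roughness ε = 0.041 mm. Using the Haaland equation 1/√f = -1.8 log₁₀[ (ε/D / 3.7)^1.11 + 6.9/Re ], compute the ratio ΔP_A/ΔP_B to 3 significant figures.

ΔP_A/ΔP_B ≈ 2.77

Pipe A: V = Q/A = 0.00138/0.001425 = 0.9682 m/s; Re = 2.583e+04; ε/D = 0.00127; Haaland → f = 0.02689; ΔP_A = f(L/D)(ρV²/2) = 3.409e+04 Pa.
Pipe B: V = Q/A = 0.00138/0.001225 = 1.126 m/s; Re = 2.785e+04; ε/D = 0.00104; Haaland → f = 0.02606; ΔP_B = f(L/D)(ρV²/2) = 1.231e+04 Pa.
ΔP_A/ΔP_B = 3.409e+04/1.231e+04 = 2.77.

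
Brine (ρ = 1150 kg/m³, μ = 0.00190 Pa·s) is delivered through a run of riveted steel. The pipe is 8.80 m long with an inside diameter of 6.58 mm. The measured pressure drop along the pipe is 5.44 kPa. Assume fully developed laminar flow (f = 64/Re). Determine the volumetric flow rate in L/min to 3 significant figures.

Q ≈ 0.898 L/min

For laminar flow, f = 64/Re with Re = ρVD/μ, so Darcy-Weisbach reduces to ΔP = 32μLV/D². Solving for V: V = ΔP·D²/(32μL) = 5440·(0.00658)²/(32·0.0019·8.8) = 0.4402 m/s.
Check: Re = ρVD/μ = 1150·0.4402·0.00658/0.0019 = 1753 < 2300, so the laminar assumption holds.
Q = V·A = 0.4402·(π/4·0.00658²) = 1.497e-05 m³/s = 0.898 L/min.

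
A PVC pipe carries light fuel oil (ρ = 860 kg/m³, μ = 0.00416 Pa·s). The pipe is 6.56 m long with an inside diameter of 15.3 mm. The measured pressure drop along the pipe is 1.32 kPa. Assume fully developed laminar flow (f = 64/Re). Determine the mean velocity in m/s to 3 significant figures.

V ≈ 0.354 m/s

For laminar flow, f = 64/Re with Re = ρVD/μ, so Darcy-Weisbach reduces to ΔP = 32μLV/D². Solving for V: V = ΔP·D²/(32μL) = 1320·(0.0153)²/(32·0.00416·6.56) = 0.3538 m/s.
Check: Re = ρVD/μ = 860·0.3538·0.0153/0.00416 = 1119 < 2300, so the laminar assumption holds.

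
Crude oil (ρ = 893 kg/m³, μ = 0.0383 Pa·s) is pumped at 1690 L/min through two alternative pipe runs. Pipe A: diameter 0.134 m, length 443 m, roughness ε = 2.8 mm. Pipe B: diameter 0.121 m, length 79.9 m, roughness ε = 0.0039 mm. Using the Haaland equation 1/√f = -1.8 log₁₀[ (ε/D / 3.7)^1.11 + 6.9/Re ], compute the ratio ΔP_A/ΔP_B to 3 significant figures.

Pipe A: V = Q/A = 0.02817/0.0141 = 1.997 m/s; Re = 6240; ε/D = 0.0209; Haaland → f = 0.05512; ΔP_A = f(L/D)(ρV²/2) = 3.245e+05 Pa.
Pipe B: V = Q/A = 0.02817/0.0115 = 2.449 m/s; Re = 6911; ε/D = 3.22e-05; Haaland → f = 0.0343; ΔP_B = f(L/D)(ρV²/2) = 6.068e+04 Pa.
ΔP_A/ΔP_B = 3.245e+05/6.068e+04 = 5.35.

ΔP_A/ΔP_B ≈ 5.35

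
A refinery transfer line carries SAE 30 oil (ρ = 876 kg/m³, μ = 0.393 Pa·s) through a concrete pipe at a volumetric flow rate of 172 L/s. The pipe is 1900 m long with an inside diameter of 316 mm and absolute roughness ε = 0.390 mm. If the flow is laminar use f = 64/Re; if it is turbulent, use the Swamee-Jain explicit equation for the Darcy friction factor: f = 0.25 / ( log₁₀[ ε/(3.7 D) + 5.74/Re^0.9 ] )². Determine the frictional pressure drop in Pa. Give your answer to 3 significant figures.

Q = 172 L/s = 172/1000 = 0.172 m³/s.
Cross-sectional area A = πD²/4 = π(0.316)²/4 = 0.07843 m²; mean velocity V = Q/A = 0.172/0.07843 = 2.193 m/s.
Reynolds number Re = ρVD/μ = 876 · 2.193 · 0.316 / 0.393 = 1545.
Re < 2300 → laminar flow, so f = 64/Re = 64/1545 = 0.04143 (the turbulent correlation is not needed).
Darcy-Weisbach: ΔP = f(L/D)(ρV²/2) = 0.04143·(1900/0.316)·(876·2.193²/2) = 0.04143·6013·2107 = 5.248e+05 Pa.

ΔP ≈ 525000 Pa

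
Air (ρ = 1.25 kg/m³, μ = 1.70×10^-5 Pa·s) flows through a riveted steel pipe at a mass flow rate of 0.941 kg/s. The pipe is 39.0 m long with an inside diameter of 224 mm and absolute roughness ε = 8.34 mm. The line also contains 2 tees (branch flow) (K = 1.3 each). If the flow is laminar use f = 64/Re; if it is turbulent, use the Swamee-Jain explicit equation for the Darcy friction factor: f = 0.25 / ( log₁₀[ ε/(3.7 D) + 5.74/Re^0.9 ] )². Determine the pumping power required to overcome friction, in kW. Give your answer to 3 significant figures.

A = πD²/4 = π(0.224)²/4 = 0.03941 m²; mean velocity V = ṁ/(ρA) = 0.941/(1.25 · 0.03941) = 19.1 m/s.
Reynolds number Re = ρVD/μ = 1.25 · 19.1 · 0.224 / 1.7e-05 = 3.146e+05.
Re > 4000 → turbulent. Relative roughness ε/D = 0.00834/0.224 = 0.0372. Swamee-Jain: f = 0.25/(log₁₀[0.0372/3.7 + 5.74/3.146e+05^0.9])² = 0.25/(log₁₀[0.0101 + 6.47e-05])² = 0.25/(-1.995)² = 0.06285.
Total minor-loss coefficient ΣK = 2·1.3 = 2.6.
ΔP = [f·L/D + ΣK]·(ρV²/2) = [0.06285·39/0.224 + 2.6]·(1.25·19.1²/2) = [10.94 + 2.6]·228.1 = 3088 Pa.
Q = ṁ/ρ = 0.941/1.25 = 0.7528 m³/s.
Pumping power P = QΔP = 0.7528·3088 = 2325 W = 2.33 kW.

P ≈ 2.33 kW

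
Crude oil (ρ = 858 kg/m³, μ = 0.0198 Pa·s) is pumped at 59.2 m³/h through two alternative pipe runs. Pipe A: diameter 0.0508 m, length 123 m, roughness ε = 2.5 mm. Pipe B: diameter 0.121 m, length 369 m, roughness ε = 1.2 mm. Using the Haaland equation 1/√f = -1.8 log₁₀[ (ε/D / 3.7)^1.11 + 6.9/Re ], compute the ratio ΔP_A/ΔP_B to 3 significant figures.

Pipe A: V = Q/A = 0.01644/0.002027 = 8.113 m/s; Re = 1.786e+04; ε/D = 0.0492; Haaland → f = 0.07254; ΔP_A = f(L/D)(ρV²/2) = 4.96e+06 Pa.
Pipe B: V = Q/A = 0.01644/0.0115 = 1.43 m/s; Re = 7498; ε/D = 0.00992; Haaland → f = 0.04445; ΔP_B = f(L/D)(ρV²/2) = 1.189e+05 Pa.
ΔP_A/ΔP_B = 4.96e+06/1.189e+05 = 41.7.

ΔP_A/ΔP_B ≈ 41.7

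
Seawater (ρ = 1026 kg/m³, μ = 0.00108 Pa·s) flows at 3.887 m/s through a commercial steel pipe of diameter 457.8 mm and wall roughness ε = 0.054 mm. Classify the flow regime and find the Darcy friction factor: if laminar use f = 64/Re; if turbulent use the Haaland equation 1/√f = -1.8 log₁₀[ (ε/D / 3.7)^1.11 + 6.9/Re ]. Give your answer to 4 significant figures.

f ≈ 0.01315

Re = ρVD/μ = 1026·3.887·0.4578/0.00108 = 1.69e+06.
Re > 4000 → turbulent. ε/D = 5.4e-05/0.4578 = 0.000118; Haaland: 1/√f = -1.8 log₁₀[1.02e-05 + 4.08e-06] = 8.721, so f = 0.01315.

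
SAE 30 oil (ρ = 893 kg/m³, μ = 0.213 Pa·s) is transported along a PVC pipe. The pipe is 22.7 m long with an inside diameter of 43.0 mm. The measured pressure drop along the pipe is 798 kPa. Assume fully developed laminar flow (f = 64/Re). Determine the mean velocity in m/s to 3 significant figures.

V ≈ 9.54 m/s

For laminar flow, f = 64/Re with Re = ρVD/μ, so Darcy-Weisbach reduces to ΔP = 32μLV/D². Solving for V: V = ΔP·D²/(32μL) = 7.98e+05·(0.043)²/(32·0.213·22.7) = 9.536 m/s.
Check: Re = ρVD/μ = 893·9.536·0.043/0.213 = 1719 < 2300, so the laminar assumption holds.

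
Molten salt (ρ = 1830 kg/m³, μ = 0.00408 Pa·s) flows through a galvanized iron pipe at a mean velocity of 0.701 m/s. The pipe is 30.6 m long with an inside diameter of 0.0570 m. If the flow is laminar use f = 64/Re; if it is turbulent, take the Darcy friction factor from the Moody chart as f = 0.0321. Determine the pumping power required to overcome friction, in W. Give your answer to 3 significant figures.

Reynolds number Re = ρVD/μ = 1830 · 0.701 · 0.057 / 0.00408 = 1.792e+04.
Re > 4000 → turbulent; use the Moody-chart value f = 0.0321.
Darcy-Weisbach: ΔP = f(L/D)(ρV²/2) = 0.0321·(30.6/0.057)·(1830·0.701²/2) = 0.0321·536.8·449.6 = 7748 Pa.
Q = V·A = 0.701·0.002552 = 0.001789 m³/s.
Pumping power P = QΔP = 0.001789·7748 = 13.86 W = 13.9 W.

P ≈ 13.9 W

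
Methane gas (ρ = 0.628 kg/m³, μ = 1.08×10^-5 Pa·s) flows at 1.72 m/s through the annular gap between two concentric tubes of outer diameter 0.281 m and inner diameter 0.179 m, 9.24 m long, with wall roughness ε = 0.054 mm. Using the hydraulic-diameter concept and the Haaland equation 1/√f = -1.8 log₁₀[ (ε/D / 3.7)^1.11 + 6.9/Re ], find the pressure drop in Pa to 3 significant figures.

ΔP ≈ 2.64 Pa

Hydraulic diameter D_h = 4A/P = D_o - D_i = 0.281 - 0.179 = 0.102 m.
Re = ρVD_h/μ = 0.628·1.72·0.102/1.08e-05 = 1.02e+04.
ε/D_h = 5.4e-05/0.102 = 0.000529; Haaland gives 1/√f = -1.8 log₁₀[5.4e-05+0.000676] = 5.646, so f = 0.03137.
ΔP = f(L/D_h)(ρV²/2) = 0.03137·9.24/0.102·0.9289 = 2.64 Pa.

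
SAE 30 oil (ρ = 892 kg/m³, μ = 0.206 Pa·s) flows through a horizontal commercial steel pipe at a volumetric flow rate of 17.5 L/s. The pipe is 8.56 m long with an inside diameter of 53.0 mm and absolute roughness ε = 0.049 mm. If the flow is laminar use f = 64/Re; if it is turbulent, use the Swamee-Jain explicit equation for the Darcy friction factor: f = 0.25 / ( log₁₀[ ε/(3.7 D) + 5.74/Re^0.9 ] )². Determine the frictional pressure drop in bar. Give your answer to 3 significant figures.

ΔP ≈ 1.59 bar

Q = 17.5 L/s = 17.5/1000 = 0.0175 m³/s.
Cross-sectional area A = πD²/4 = π(0.053)²/4 = 0.002206 m²; mean velocity V = Q/A = 0.0175/0.002206 = 7.932 m/s.
Reynolds number Re = ρVD/μ = 892 · 7.932 · 0.053 / 0.206 = 1820.
Re < 2300 → laminar flow, so f = 64/Re = 64/1820 = 0.03516 (the turbulent correlation is not needed).
Darcy-Weisbach: ΔP = f(L/D)(ρV²/2) = 0.03516·(8.56/0.053)·(892·7.932²/2) = 0.03516·161.5·2.806e+04 = 1.593e+05 Pa.
ΔP = 1.593e+05 Pa = 1.59 bar.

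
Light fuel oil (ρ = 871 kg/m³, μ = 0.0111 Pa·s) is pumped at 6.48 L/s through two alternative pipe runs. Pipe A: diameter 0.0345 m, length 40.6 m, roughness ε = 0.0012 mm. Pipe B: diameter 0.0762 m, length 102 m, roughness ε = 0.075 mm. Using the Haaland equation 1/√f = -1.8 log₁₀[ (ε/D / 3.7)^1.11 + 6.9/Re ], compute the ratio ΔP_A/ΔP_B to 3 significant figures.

ΔP_A/ΔP_B ≈ 16.4

Pipe A: V = Q/A = 0.00648/0.0009348 = 6.932 m/s; Re = 1.877e+04; ε/D = 3.48e-05; Haaland → f = 0.02621; ΔP_A = f(L/D)(ρV²/2) = 6.455e+05 Pa.
Pipe B: V = Q/A = 0.00648/0.00456 = 1.421 m/s; Re = 8496; ε/D = 0.000984; Haaland → f = 0.03348; ΔP_B = f(L/D)(ρV²/2) = 3.94e+04 Pa.
ΔP_A/ΔP_B = 6.455e+05/3.94e+04 = 16.4.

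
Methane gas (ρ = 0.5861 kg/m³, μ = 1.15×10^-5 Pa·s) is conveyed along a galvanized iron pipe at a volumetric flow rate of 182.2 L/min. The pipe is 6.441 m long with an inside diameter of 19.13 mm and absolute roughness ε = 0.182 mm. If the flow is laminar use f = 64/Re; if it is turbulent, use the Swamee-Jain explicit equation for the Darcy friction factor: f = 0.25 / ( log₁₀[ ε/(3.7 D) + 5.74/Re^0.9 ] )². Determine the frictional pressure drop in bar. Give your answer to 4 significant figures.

ΔP ≈ 0.004778 bar

Q = 182.2 L/min = 182.2/60000 = 0.003037 m³/s.
Cross-sectional area A = πD²/4 = π(0.01913)²/4 = 0.0002874 m²; mean velocity V = Q/A = 0.003037/0.0002874 = 10.57 m/s.
Reynolds number Re = ρVD/μ = 0.5861 · 10.57 · 0.01913 / 1.15e-05 = 1.03e+04.
Re > 4000 → turbulent. Relative roughness ε/D = 0.000182/0.01913 = 0.00951. Swamee-Jain: f = 0.25/(log₁₀[0.00951/3.7 + 5.74/1.03e+04^0.9])² = 0.25/(log₁₀[0.00257 + 0.0014])² = 0.25/(-2.401)² = 0.04338.
Darcy-Weisbach: ΔP = f(L/D)(ρV²/2) = 0.04338·(6.441/0.01913)·(0.5861·10.57²/2) = 0.04338·336.7·32.71 = 477.8 Pa.
ΔP = 477.8 Pa = 0.004778 bar.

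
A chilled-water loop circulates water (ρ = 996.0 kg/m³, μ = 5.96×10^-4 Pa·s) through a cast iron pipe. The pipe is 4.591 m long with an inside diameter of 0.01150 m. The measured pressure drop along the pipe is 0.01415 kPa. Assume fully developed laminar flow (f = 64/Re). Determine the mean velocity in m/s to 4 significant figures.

For laminar flow, f = 64/Re with Re = ρVD/μ, so Darcy-Weisbach reduces to ΔP = 32μLV/D². Solving for V: V = ΔP·D²/(32μL) = 14.15·(0.0115)²/(32·0.000596·4.591) = 0.02137 m/s.
Check: Re = ρVD/μ = 996·0.02137·0.0115/0.000596 = 410.7 < 2300, so the laminar assumption holds.

V ≈ 0.02137 m/s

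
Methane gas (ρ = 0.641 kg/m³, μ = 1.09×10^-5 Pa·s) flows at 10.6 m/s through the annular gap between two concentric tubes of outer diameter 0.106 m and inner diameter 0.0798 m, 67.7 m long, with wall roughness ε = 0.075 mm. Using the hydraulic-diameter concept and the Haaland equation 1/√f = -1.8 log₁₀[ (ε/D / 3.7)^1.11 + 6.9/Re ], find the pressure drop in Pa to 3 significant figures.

ΔP ≈ 2970 Pa

Hydraulic diameter D_h = 4A/P = D_o - D_i = 0.106 - 0.0798 = 0.0262 m.
Re = ρVD_h/μ = 0.641·10.6·0.0262/1.09e-05 = 1.633e+04.
ε/D_h = 7.5e-05/0.0262 = 0.00286; Haaland gives 1/√f = -1.8 log₁₀[0.000352+0.000422] = 5.6, so f = 0.03189.
ΔP = f(L/D_h)(ρV²/2) = 0.03189·67.7/0.0262·36.01 = 2967 Pa.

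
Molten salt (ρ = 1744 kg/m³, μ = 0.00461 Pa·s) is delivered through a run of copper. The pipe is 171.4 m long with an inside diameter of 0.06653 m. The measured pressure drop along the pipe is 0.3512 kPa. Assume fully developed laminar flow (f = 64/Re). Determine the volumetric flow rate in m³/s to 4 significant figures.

For laminar flow, f = 64/Re with Re = ρVD/μ, so Darcy-Weisbach reduces to ΔP = 32μLV/D². Solving for V: V = ΔP·D²/(32μL) = 351.2·(0.06653)²/(32·0.00461·171.4) = 0.06148 m/s.
Check: Re = ρVD/μ = 1744·0.06148·0.06653/0.00461 = 1547 < 2300, so the laminar assumption holds.
Q = V·A = 0.06148·(π/4·0.06653²) = 0.0002137 m³/s = 2.137×10^-4 m³/s.

Q ≈ 2.137×10^-4 m³/s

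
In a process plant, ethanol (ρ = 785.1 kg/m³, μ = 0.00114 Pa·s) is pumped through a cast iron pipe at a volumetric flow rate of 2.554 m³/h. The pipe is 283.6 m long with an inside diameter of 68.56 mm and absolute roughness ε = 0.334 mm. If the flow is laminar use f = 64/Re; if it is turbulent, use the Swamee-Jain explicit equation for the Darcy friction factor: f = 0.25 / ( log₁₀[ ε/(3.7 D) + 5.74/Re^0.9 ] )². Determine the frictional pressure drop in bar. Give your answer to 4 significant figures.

ΔP ≈ 0.02325 bar

Q = 2.554 m³/h = 2.554/3600 = 0.0007094 m³/s.
Cross-sectional area A = πD²/4 = π(0.06856)²/4 = 0.003692 m²; mean velocity V = Q/A = 0.0007094/0.003692 = 0.1922 m/s.
Reynolds number Re = ρVD/μ = 785.1 · 0.1922 · 0.06856 / 0.00114 = 9074.
Re > 4000 → turbulent. Relative roughness ε/D = 0.000334/0.06856 = 0.00487. Swamee-Jain: f = 0.25/(log₁₀[0.00487/3.7 + 5.74/9074^0.9])² = 0.25/(log₁₀[0.00132 + 0.00157])² = 0.25/(-2.539)² = 0.03878.
Darcy-Weisbach: ΔP = f(L/D)(ρV²/2) = 0.03878·(283.6/0.06856)·(785.1·0.1922²/2) = 0.03878·4137·14.5 = 2325 Pa.
ΔP = 2325 Pa = 0.02325 bar.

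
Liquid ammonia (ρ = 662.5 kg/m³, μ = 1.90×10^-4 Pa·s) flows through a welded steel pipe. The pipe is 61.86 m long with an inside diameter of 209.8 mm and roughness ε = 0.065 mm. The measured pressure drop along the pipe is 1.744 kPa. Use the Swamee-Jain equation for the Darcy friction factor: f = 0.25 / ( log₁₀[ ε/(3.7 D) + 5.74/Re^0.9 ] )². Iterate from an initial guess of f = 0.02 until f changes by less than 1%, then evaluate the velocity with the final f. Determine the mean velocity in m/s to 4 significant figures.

Rearranging Darcy-Weisbach: V = √(2·ΔP·D/(f·L·ρ)). With ε/D = 6.5e-05/0.2098 = 0.00031, iterate starting from f = 0.02:
  f = 0.02 → V = √(2·1744·0.2098/(0.02·61.86·662.5)) = 0.9449 m/s; Re = ρVD/μ = 6.912e+05; f → 0.01613
  f = 0.01613 → V = 1.052 m/s; Re = 7.697e+05; f → 0.01604
Converged (Δf/f < 1%). With the final f = 0.01604: V = √(2·1744·0.2098/(0.01604·61.86·662.5)) = 1.055 m/s.

V ≈ 1.055 m/s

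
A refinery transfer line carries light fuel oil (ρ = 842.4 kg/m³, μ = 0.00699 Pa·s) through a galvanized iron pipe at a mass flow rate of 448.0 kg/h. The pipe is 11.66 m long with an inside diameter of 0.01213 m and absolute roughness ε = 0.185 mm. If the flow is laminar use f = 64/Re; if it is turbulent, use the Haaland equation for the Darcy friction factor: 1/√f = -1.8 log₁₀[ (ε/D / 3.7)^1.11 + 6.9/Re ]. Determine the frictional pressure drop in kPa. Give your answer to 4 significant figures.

ṁ = 448.0 kg/h = 448.0/3600 = 0.1244 kg/s.
A = πD²/4 = π(0.01213)²/4 = 0.0001156 m²; mean velocity V = ṁ/(ρA) = 0.1244/(842.4 · 0.0001156) = 1.278 m/s.
Reynolds number Re = ρVD/μ = 842.4 · 1.278 · 0.01213 / 0.00699 = 1869.
Re < 2300 → laminar flow, so f = 64/Re = 64/1869 = 0.03425 (the turbulent correlation is not needed).
Darcy-Weisbach: ΔP = f(L/D)(ρV²/2) = 0.03425·(11.66/0.01213)·(842.4·1.278²/2) = 0.03425·961.3·688.3 = 2.266e+04 Pa.
ΔP = 2.266e+04 Pa = 22.66 kPa.

ΔP ≈ 22.66 kPa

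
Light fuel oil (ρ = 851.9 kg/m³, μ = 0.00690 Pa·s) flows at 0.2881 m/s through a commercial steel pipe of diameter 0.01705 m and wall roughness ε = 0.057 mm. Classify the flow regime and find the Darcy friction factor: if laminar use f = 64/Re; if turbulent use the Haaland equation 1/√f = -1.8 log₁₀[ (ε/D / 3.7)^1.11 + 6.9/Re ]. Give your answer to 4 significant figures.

f ≈ 0.1055

Re = ρVD/μ = 851.9·0.2881·0.01705/0.0069 = 606.5.
Re < 2300 → laminar, so f = 64/Re = 0.1055 (roughness is irrelevant in laminar flow).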